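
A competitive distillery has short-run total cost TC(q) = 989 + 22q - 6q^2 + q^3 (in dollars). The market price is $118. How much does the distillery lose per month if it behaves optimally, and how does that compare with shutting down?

Profit = -$349 at q = 8

AVC = 22 - 6q + q^2 has its minimum $13 at q = 3; price $118 clears that bar, so the firm operates.
With MC = 22 - 12q + 3q^2, P = MC on the upward-sloping part at q* = 8.
TR = 118·8 = 944. TC = 989 + 304 = 1293. Profit = 944 − 1293 = -$349.
That loss of $349 beats the $989 the firm would lose by shutting down; producing recovers $640 of fixed cost.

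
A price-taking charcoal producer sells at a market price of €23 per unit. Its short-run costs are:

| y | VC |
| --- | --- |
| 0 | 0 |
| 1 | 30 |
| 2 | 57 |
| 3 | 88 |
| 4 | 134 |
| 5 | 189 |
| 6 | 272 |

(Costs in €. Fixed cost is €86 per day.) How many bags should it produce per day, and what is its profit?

Compute π = P·y − TC at each output: y=0: -86; y=1: -93; y=2: -97; y=3: -105; y=4: -128; y=5: -160; y=6: -220.
Profit is highest at y = 0. Equivalently, the lowest AVC in the table is 57/2 ≈ €28.50 at y = 2, and P = €23 falls below it — price never covers variable cost, so the firm shuts down and loses only its fixed cost.

y = 0 (shut down); profit = -€86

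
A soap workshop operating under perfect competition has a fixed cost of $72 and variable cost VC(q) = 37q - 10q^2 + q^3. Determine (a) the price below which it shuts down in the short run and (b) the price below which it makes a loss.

AVC = 37 - 10q + q^2; minimized at q = 5, giving min AVC = $12. That is the shutdown price.
ATC = 72/q + 37 - 10q + q^2. Setting dATC/dq = −72/q^2 − 10 + 2q = 0 gives q = 6 (since 2·6^3 − 10·6^2 = 72).
min ATC = 72/6 + 37 − 10·6 + 6^2 = $25. That is the break-even price.
For $12 ≤ P < $25 the firm produces at a loss; below $12 it shuts down.

Shutdown price = $12; break-even price = $25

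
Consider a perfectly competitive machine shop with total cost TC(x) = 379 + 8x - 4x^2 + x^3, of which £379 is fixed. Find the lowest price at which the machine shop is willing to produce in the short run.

£4 per unit

The firm shuts down when price falls below the minimum of average variable cost. AVC = VC/x = 8 - 4x + x^2.
dAVC/dx = -4 + 2x = 0 gives x = 2. min AVC = 8 - 4·2 + 2^2 = 4.
So the shutdown price is £4.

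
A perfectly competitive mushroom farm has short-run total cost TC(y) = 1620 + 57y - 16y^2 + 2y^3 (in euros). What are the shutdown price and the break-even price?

AVC = 57 - 16y + 2y^2; minimized at y = 4, giving min AVC = €25. That is the shutdown price.
ATC = 1620/y + 57 - 16y + 2y^2. Setting dATC/dy = −1620/y^2 − 16 + 4y = 0 gives y = 9 (since 4·9^3 − 16·9^2 = 1620).
min ATC = 1620/9 + 57 − 16·9 + 2·9^2 = €255. That is the break-even price.
For €25 ≤ P < €255 the firm produces at a loss; below €25 it shuts down.

Shutdown price = €25; break-even price = €255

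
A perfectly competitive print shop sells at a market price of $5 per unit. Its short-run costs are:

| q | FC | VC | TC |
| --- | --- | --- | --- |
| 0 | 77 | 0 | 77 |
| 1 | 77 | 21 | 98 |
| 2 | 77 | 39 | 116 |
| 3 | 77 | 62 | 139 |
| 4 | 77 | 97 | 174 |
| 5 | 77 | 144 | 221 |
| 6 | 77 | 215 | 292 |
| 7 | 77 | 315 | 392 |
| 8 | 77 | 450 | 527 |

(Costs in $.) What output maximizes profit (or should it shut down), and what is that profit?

Profit at each row (π = 5q − TC): q=0: -77; q=1: -93; q=2: -106; q=3: -124; q=4: -154; q=5: -196; q=6: -262; q=7: -357; q=8: -487.
Profit is highest at q = 0. Equivalently, the lowest AVC in the table is 39/2 ≈ $19.50 at q = 2, and P = $5 falls below it — price never covers variable cost, so the firm shuts down and loses only its fixed cost.

q = 0 (shut down); profit = -$77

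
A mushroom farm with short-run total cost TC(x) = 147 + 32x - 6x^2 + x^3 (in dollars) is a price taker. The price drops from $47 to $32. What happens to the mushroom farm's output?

MC = 32 - 12x + 3x^2; the shutdown threshold is min AVC = $23 (at x = 3).
At P = $47 ≥ min AVC, set P = MC on the rising branch: x = 5.
At P = $32 ≥ min AVC, set P = MC: x = 4. The firm stays open but cuts output.

Output falls from 5 to 4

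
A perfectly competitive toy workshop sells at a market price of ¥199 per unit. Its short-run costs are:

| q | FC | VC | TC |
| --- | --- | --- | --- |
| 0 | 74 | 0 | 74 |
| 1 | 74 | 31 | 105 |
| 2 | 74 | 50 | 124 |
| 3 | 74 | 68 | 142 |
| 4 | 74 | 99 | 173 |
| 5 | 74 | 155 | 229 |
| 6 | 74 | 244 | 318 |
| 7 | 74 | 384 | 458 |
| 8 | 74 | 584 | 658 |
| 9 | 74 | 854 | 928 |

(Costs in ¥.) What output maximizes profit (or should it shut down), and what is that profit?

Profit at each row (π = 199q − TC): q=0: -74; q=1: 94; q=2: 274; q=3: 455; q=4: 623; q=5: 766; q=6: 876; q=7: 935; q=8: 934; q=9: 863.
Profit is maximized at q = 7. AVC there is 384/7 = ¥54.86 ≤ P, so producing beats shutting down (which would give -¥74).

q = 7; profit = ¥935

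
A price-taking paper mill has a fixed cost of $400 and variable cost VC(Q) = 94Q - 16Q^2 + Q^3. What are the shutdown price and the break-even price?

Shutdown price = min AVC. AVC = 94 - 16Q + Q^2, with vertex at Q = 8 and minimum $30.
ATC = 400/Q + 94 - 16Q + Q^2. Setting dATC/dQ = −400/Q^2 − 16 + 2Q = 0 gives Q = 10 (since 2·10^3 − 16·10^2 = 400).
min ATC = 400/10 + 94 − 16·10 + 10^2 = $74. That is the break-even price.
Between these two prices the firm operates at a loss; above $74 it earns a profit.

Shutdown price = $30; break-even price = $74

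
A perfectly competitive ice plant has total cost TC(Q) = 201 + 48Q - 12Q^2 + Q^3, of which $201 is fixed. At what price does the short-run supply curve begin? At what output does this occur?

$12 per unit, at Q = 6

The firm shuts down when price falls below the minimum of average variable cost. AVC = VC/Q = 48 - 12Q + Q^2.
dAVC/dQ = -12 + 2Q = 0 gives Q = 6. min AVC = 48 - 12·6 + 6^2 = 12.
So the shutdown price is $12.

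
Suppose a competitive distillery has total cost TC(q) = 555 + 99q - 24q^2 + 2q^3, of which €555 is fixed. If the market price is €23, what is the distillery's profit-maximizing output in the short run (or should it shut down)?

Shut down

Variable cost is VC = 99q - 24q^2 + 2q^3, so AVC = VC/q = 99 - 24q + 2q^2 and MC = dTC/dq = 99 - 48q + 6q^2.
AVC hits its minimum where MC = AVC, at q = 6, giving min AVC = 99 - 24·6 + 2·6^2 = €27.
Since P = €23 < min AVC = €27, price fails to cover variable cost at any output.
Shutting down limits the loss to fixed cost, €555.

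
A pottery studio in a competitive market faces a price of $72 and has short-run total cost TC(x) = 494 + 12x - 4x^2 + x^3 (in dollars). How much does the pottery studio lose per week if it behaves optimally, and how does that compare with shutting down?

Profit = -$206 at x = 6

AVC = 12 - 4x + x^2; min AVC = $8 at x = 2. Since P = $72 ≥ min AVC, the firm produces.
MC = 12 - 8x + 3x^2. Setting P = MC and taking the root on the rising branch gives x* = 6.
TR = 72·6 = 432. TC = 494 + 144 = 638. Profit = 432 − 638 = -$206.
Shutting down would mean losing the fixed cost of $494, so operating at a loss of $206 is better by $288.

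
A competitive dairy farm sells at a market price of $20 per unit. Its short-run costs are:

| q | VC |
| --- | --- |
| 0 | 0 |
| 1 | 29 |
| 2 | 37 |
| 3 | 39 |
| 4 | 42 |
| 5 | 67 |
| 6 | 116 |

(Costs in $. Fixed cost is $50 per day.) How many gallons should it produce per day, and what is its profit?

q = 4; profit = -$12

Compute π = P·q − TC at each output: q=0: -50; q=1: -59; q=2: -47; q=3: -29; q=4: -12; q=5: -17; q=6: -46.
Profit is maximized at q = 4. AVC there is 42/4 = $10.50 ≤ P, so producing beats shutting down (which would give -$50).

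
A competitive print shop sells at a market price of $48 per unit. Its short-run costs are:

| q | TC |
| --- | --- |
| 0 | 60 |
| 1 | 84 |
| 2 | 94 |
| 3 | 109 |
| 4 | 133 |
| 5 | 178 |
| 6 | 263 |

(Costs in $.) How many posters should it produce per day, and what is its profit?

Compute π = P·q − TC at each output: q=0: -60; q=1: -36; q=2: 2; q=3: 35; q=4: 59; q=5: 62; q=6: 25.
Profit is maximized at q = 5. AVC there is 118/5 = $23.60 ≤ P, so producing beats shutting down (which would give -$60).

q = 5; profit = $62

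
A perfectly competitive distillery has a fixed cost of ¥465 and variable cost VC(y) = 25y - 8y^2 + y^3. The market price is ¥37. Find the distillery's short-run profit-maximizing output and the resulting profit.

AVC = 25 - 8y + y^2 has its minimum ¥9 at y = 4; price ¥37 clears that bar, so the firm operates.
With MC = 25 - 16y + 3y^2, P = MC on the upward-sloping part at y* = 6.
TR = 37·6 = 222. TC = 465 + 78 = 543. Profit = 222 − 543 = -¥321.
By producing, the firm covers all variable cost plus ¥144 of fixed cost; shutting down would lose the full ¥465.

Profit = -¥321 at y = 6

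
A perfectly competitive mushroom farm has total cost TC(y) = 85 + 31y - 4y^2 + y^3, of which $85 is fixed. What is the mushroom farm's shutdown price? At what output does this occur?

$27 per unit, at y = 2

Short-run supply begins at min AVC. From VC = 31y - 4y^2 + y^3, AVC = 31 - 4y + y^2.
At the minimum of AVC, MC = AVC. MC = 31 - 8y + 3y^2; setting MC = AVC gives 2y^2 - 4y = 0, so y = 2. min AVC = 27.
For P < $27 the firm produces nothing.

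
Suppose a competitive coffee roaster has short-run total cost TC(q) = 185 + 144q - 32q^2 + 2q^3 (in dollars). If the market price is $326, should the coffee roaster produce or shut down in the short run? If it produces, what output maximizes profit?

Produce at q = 13

Strip out fixed cost: VC = 144q - 32q^2 + 2q^3. Then AVC = 144 - 32q + 2q^2 and MC = 144 - 64q + 6q^2.
The AVC parabola has its vertex at q = 32/4 = 8, where AVC = 144 - 32·8 + 2·8^2 = $16.
P = $326 exceeds min AVC = $16, so the firm stays open.
Solving P = MC: -182 - 64q + 6q^2 = 0 ⇒ q = -7/3 or 13. On the upward-sloping branch, q* = 13.
Check: AVC at q = 13 is $66 ≤ P, so revenue covers variable cost.
Profit = P·q − TC = 326·13 − 1043 = $3195.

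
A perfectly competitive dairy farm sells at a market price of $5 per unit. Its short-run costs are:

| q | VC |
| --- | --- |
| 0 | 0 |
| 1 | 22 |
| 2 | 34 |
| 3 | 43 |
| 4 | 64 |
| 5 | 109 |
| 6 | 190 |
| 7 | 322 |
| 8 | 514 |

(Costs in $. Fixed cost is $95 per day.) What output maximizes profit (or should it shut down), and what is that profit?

Tabulate TR − TC: q=0: -95; q=1: -112; q=2: -119; q=3: -123; q=4: -139; q=5: -179; q=6: -255; q=7: -382; q=8: -569.
Profit is highest at q = 0. Equivalently, the lowest AVC in the table is 43/3 ≈ $14.33 at q = 3, and P = $5 falls below it — price never covers variable cost, so the firm shuts down and loses only its fixed cost.

q = 0 (shut down); profit = -$95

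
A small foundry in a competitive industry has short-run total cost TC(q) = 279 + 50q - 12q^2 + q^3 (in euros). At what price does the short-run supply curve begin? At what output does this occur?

Short-run supply begins at min AVC. From VC = 50q - 12q^2 + q^3, AVC = 50 - 12q + q^2.
At the minimum of AVC, MC = AVC. MC = 50 - 24q + 3q^2; setting MC = AVC gives 2q^2 - 12q = 0, so q = 6. min AVC = 14.
So the shutdown price is €14.

€14 per unit, at q = 6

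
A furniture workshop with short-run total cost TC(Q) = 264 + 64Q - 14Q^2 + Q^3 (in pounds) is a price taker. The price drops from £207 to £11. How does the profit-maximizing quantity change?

Output falls from 13 to 0 (the firm shuts down)

MC = 64 - 28Q + 3Q^2; the shutdown threshold is min AVC = £15 (at Q = 7).
With P = £207 above the shutdown price, P = MC gives Q = 13.
At P = £11 < min AVC = £15, price no longer covers variable cost at any output, so the firm shuts down: Q = 0.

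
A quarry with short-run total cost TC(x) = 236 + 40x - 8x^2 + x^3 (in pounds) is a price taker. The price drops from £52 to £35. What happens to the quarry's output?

Output falls from 6 to 5

AVC = 40 - 8x + x^2, minimized at x = 4 where min AVC = £24. MC = 40 - 16x + 3x^2.
With P = £52 above the shutdown price, P = MC gives x = 6.
At P = £35 ≥ min AVC, set P = MC: x = 5. The firm stays open but cuts output.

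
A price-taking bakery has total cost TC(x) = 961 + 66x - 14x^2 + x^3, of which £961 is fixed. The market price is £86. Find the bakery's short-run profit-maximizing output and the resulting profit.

Profit = -£361 at x = 10

AVC = 66 - 14x + x^2; min AVC = £17 at x = 7. Since P = £86 ≥ min AVC, the firm produces.
With MC = 66 - 28x + 3x^2, P = MC on the upward-sloping part at x* = 10.
TR = 86·10 = 860. TC = 961 + 260 = 1221. Profit = 860 − 1221 = -£361.
That loss of £361 beats the £961 the firm would lose by shutting down; producing recovers £600 of fixed cost.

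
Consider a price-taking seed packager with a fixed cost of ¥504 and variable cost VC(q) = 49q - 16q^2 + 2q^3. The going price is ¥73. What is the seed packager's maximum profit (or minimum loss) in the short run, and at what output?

AVC = 49 - 16q + 2q^2; min AVC = ¥17 at q = 4. Since P = ¥73 ≥ min AVC, the firm produces.
MC = 49 - 32q + 6q^2. Setting P = MC and taking the root on the rising branch gives q* = 6.
TR = 73·6 = 438. TC = 504 + 150 = 654. Profit = 438 − 654 = -¥216.
That loss of ¥216 beats the ¥504 the firm would lose by shutting down; producing recovers ¥288 of fixed cost.

Profit = -¥216 at q = 6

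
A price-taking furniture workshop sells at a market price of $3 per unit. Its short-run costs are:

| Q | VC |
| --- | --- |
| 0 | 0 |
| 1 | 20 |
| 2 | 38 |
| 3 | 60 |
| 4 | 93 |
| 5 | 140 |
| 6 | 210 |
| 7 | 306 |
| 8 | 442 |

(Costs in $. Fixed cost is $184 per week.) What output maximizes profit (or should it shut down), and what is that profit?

Profit at each row (π = 3Q − TC): Q=0: -184; Q=1: -201; Q=2: -216; Q=3: -235; Q=4: -265; Q=5: -309; Q=6: -376; Q=7: -469; Q=8: -602.
Profit is highest at Q = 0. Equivalently, the lowest AVC in the table is 38/2 ≈ $19 at Q = 2, and P = $3 falls below it — price never covers variable cost, so the firm shuts down and loses only its fixed cost.

Q = 0 (shut down); profit = -$184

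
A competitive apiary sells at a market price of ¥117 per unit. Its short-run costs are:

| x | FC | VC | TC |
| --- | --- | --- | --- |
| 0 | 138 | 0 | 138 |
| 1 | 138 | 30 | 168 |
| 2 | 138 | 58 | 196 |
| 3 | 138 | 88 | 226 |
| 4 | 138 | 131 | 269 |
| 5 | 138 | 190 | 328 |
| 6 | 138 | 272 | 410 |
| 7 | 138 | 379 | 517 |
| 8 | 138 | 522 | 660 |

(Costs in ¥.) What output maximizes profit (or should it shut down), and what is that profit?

Profit at each row (π = 117x − TC): x=0: -138; x=1: -51; x=2: 38; x=3: 125; x=4: 199; x=5: 257; x=6: 292; x=7: 302; x=8: 276.
Profit is maximized at x = 7. AVC there is 379/7 = ¥54.14 ≤ P, so producing beats shutting down (which would give -¥138).

x = 7; profit = ¥302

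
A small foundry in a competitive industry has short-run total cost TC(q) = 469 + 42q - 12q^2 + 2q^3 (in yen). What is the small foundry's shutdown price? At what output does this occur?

¥24 per unit, at q = 3

The shutdown price is the minimum of AVC. VC = 42q - 12q^2 + 2q^3, so AVC = 42 - 12q + 2q^2.
At the minimum of AVC, MC = AVC. MC = 42 - 24q + 6q^2; setting MC = AVC gives 4q^2 - 12q = 0, so q = 3. min AVC = 24.
The firm shuts down for any P below ¥24.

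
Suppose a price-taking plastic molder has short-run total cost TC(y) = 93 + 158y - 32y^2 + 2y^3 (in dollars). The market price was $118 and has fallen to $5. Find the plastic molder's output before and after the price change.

Output falls from 10 to 0 (the firm shuts down)

MC = 158 - 64y + 6y^2; the shutdown threshold is min AVC = $30 (at y = 8).
At P = $118 ≥ min AVC, set P = MC on the rising branch: y = 10.
At P = $5 < min AVC = $30, price no longer covers variable cost at any output, so the firm shuts down: y = 0.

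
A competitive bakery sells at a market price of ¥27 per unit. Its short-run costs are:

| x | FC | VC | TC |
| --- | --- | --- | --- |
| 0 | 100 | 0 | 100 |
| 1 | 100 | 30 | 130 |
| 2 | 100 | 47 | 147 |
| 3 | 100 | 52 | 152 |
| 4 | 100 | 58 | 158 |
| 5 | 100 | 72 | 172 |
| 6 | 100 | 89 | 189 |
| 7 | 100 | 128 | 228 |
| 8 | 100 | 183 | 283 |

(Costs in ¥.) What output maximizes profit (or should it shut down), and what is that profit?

Tabulate TR − TC: x=0: -100; x=1: -103; x=2: -93; x=3: -71; x=4: -50; x=5: -37; x=6: -27; x=7: -39; x=8: -67.
Profit is maximized at x = 6. AVC there is 89/6 = ¥14.83 ≤ P, so producing beats shutting down (which would give -¥100).

x = 6; profit = -¥27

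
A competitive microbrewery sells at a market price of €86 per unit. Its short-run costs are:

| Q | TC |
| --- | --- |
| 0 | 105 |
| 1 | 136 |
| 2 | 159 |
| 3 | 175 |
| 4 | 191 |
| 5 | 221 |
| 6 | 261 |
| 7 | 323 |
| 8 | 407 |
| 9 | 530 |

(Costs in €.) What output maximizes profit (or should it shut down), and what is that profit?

Tabulate TR − TC: Q=0: -105; Q=1: -50; Q=2: 13; Q=3: 83; Q=4: 153; Q=5: 209; Q=6: 255; Q=7: 279; Q=8: 281; Q=9: 244.
Profit is maximized at Q = 8. AVC there is 302/8 = €37.75 ≤ P, so producing beats shutting down (which would give -€105).

Q = 8; profit = €281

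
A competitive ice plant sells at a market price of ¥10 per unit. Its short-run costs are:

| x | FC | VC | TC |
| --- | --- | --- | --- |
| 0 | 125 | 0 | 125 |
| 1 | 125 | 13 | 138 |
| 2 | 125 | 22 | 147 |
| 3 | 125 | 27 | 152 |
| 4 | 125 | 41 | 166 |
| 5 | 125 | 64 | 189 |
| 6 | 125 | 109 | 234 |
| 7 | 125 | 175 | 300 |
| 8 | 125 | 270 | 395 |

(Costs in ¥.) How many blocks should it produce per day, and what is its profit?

x = 3; profit = -¥122

Compute π = P·x − TC at each output: x=0: -125; x=1: -128; x=2: -127; x=3: -122; x=4: -126; x=5: -139; x=6: -174; x=7: -230; x=8: -315.
Profit is maximized at x = 3. AVC there is 27/3 = ¥9 ≤ P, so producing beats shutting down (which would give -¥125).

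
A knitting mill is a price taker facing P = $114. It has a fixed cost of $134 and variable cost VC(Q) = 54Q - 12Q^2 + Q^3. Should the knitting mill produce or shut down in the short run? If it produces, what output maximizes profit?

Strip out fixed cost: VC = 54Q - 12Q^2 + Q^3. Then AVC = 54 - 12Q + Q^2 and MC = 54 - 24Q + 3Q^2.
AVC hits its minimum where MC = AVC, at Q = 6, giving min AVC = 54 - 12·6 + 6^2 = $18.
Since P = $114 ≥ min AVC = $18, price covers variable cost and the firm should produce.
P = MC gives -60 - 24Q + 3Q^2 = 0, with roots -2 and 10. Take the larger (rising MC): Q* = 10.
Check: AVC at Q = 10 is $34 ≤ P, so revenue covers variable cost.
Profit = P·Q − TC = 114·10 − 474 = $666.

Produce at Q = 10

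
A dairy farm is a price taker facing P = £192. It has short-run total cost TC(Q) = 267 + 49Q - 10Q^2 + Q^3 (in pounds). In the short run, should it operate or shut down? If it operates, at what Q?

Strip out fixed cost: VC = 49Q - 10Q^2 + Q^3. Then AVC = 49 - 10Q + Q^2 and MC = 49 - 20Q + 3Q^2.
The AVC parabola has its vertex at Q = 10/2 = 5, where AVC = 49 - 10·5 + 5^2 = £24.
Because £192 ≥ £24, revenue can cover variable cost; the firm operates.
P = MC gives -143 - 20Q + 3Q^2 = 0, with roots -13/3 and 11. Take the larger (rising MC): Q* = 11.
Check: AVC at Q = 11 is £60 ≤ P, so revenue covers variable cost.
Profit = P·Q − TC = 192·11 − 927 = £1185.

Produce at Q = 11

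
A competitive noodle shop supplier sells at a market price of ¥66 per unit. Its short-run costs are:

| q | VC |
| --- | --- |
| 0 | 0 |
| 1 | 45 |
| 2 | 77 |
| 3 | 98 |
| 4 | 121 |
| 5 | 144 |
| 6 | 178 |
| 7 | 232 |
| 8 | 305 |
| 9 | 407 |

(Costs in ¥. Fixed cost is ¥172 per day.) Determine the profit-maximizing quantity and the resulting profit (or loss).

Profit at each row (π = 66q − TC): q=0: -172; q=1: -151; q=2: -117; q=3: -72; q=4: -29; q=5: 14; q=6: 46; q=7: 58; q=8: 51; q=9: 15.
Profit is maximized at q = 7. AVC there is 232/7 = ¥33.14 ≤ P, so producing beats shutting down (which would give -¥172).

q = 7; profit = ¥58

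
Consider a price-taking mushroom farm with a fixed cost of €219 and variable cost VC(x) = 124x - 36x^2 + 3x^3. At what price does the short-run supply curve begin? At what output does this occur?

Short-run supply begins at min AVC. From VC = 124x - 36x^2 + 3x^3, AVC = 124 - 36x + 3x^2.
At the minimum of AVC, MC = AVC. MC = 124 - 72x + 9x^2; setting MC = AVC gives 6x^2 - 36x = 0, so x = 6. min AVC = 16.
So the shutdown price is €16.

€16 per unit, at x = 6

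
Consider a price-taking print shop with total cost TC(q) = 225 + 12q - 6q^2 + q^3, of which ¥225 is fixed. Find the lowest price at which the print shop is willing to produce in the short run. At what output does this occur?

¥3 per unit, at q = 3

The shutdown price is the minimum of AVC. VC = 12q - 6q^2 + q^3, so AVC = 12 - 6q + q^2.
dAVC/dq = -6 + 2q = 0 gives q = 3. min AVC = 12 - 6·3 + 3^2 = 3.
The firm shuts down for any P below ¥3.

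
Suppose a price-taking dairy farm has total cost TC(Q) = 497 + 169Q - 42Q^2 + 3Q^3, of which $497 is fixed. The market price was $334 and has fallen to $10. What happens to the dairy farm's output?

MC = 169 - 84Q + 9Q^2; the shutdown threshold is min AVC = $22 (at Q = 7).
With P = $334 above the shutdown price, P = MC gives Q = 11.
At P = $10 < min AVC = $22, price no longer covers variable cost at any output, so the firm shuts down: Q = 0.

Output falls from 11 to 0 (the firm shuts down)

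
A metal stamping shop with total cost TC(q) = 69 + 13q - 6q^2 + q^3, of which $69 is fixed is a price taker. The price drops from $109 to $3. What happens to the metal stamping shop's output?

MC = 13 - 12q + 3q^2; the shutdown threshold is min AVC = $4 (at q = 3).
At P = $109 ≥ min AVC, set P = MC on the rising branch: q = 8.
At P = $3 < min AVC = $4, price no longer covers variable cost at any output, so the firm shuts down: q = 0.

Output falls from 8 to 0 (the firm shuts down)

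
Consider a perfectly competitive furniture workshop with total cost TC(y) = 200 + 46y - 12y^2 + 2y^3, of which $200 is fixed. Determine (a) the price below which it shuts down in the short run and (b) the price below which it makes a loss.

Shutdown price = $28; break-even price = $76

Shutdown price = min AVC. AVC = 46 - 12y + 2y^2, with vertex at y = 3 and minimum $28.
ATC = 200/y + 46 - 12y + 2y^2. Setting dATC/dy = −200/y^2 − 12 + 4y = 0 gives y = 5 (since 4·5^3 − 12·5^2 = 200).
min ATC = 200/5 + 46 − 12·5 + 2·5^2 = $76. That is the break-even price.
Between these two prices the firm operates at a loss; above $76 it earns a profit.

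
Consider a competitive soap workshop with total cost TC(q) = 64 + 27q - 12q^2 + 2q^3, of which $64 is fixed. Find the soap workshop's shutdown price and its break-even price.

AVC = 27 - 12q + 2q^2; minimized at q = 3, giving min AVC = $9. That is the shutdown price.
ATC = 64/q + 27 - 12q + 2q^2. Setting dATC/dq = −64/q^2 − 12 + 4q = 0 gives q = 4 (since 4·4^3 − 12·4^2 = 64).
min ATC = 64/4 + 27 − 12·4 + 2·4^2 = $27. That is the break-even price.
Between these two prices the firm operates at a loss; above $27 it earns a profit.

Shutdown price = $9; break-even price = $27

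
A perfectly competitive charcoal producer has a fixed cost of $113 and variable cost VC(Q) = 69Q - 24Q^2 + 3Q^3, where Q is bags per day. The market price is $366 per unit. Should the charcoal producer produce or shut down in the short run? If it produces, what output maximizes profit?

Variable cost is VC = 69Q - 24Q^2 + 3Q^3, so AVC = VC/Q = 69 - 24Q + 3Q^2 and MC = dTC/dQ = 69 - 48Q + 9Q^2.
AVC is minimized where dAVC/dQ = -24 + 6Q = 0, at Q = 4; min AVC = 69 - 24·4 + 3·4^2 = $21.
Because $366 ≥ $21, revenue can cover variable cost; the firm operates.
Solving P = MC: -297 - 48Q + 9Q^2 = 0 ⇒ Q = -11/3 or 9. On the upward-sloping branch, Q* = 9.
Check: AVC at Q = 9 is $96 ≤ P, so revenue covers variable cost.
Profit = P·Q − TC = 366·9 − 977 = $2317.

Produce at Q = 9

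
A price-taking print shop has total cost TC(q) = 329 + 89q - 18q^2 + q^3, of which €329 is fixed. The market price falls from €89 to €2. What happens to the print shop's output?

AVC = 89 - 18q + q^2, minimized at q = 9 where min AVC = €8. MC = 89 - 36q + 3q^2.
With P = €89 above the shutdown price, P = MC gives q = 12.
At P = €2 < min AVC = €8, price no longer covers variable cost at any output, so the firm shuts down: q = 0.

Output falls from 12 to 0 (the firm shuts down)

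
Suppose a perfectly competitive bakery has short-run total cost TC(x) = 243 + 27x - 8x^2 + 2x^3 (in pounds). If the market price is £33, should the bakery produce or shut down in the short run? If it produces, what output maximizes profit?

Strip out fixed cost: VC = 27x - 8x^2 + 2x^3. Then AVC = 27 - 8x + 2x^2 and MC = 27 - 16x + 6x^2.
AVC is minimized where dAVC/dx = -8 + 4x = 0, at x = 2; min AVC = 27 - 8·2 + 2·2^2 = £19.
Because £33 ≥ £19, revenue can cover variable cost; the firm operates.
Solving P = MC: -6 - 16x + 6x^2 = 0 ⇒ x = -1/3 or 3. On the upward-sloping branch, x* = 3.
Check: AVC at x = 3 is £21 ≤ P, so revenue covers variable cost.
Profit = P·x − TC = 33·3 − 306 = -£207, a loss, but smaller than the £243 fixed cost the firm would lose by shutting down.

Produce at x = 3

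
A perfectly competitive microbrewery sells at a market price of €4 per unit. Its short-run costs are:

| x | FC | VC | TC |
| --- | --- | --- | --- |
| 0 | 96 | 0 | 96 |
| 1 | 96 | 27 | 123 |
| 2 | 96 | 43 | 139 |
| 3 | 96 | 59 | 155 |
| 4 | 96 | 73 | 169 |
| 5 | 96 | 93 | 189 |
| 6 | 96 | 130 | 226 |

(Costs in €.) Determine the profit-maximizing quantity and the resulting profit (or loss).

Tabulate TR − TC: x=0: -96; x=1: -119; x=2: -131; x=3: -143; x=4: -153; x=5: -169; x=6: -202.
Profit is highest at x = 0. Equivalently, the lowest AVC in the table is 73/4 ≈ €18.25 at x = 4, and P = €4 falls below it — price never covers variable cost, so the firm shuts down and loses only its fixed cost.

x = 0 (shut down); profit = -€96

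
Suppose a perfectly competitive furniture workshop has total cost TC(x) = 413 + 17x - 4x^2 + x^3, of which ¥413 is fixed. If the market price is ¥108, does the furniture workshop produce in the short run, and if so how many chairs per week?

Variable cost is VC = 17x - 4x^2 + x^3, so AVC = VC/x = 17 - 4x + x^2 and MC = dTC/dx = 17 - 8x + 3x^2.
The AVC parabola has its vertex at x = 4/2 = 2, where AVC = 17 - 4·2 + 2^2 = ¥13.
P = ¥108 exceeds min AVC = ¥13, so the firm stays open.
Solving P = MC: -91 - 8x + 3x^2 = 0 ⇒ x = -13/3 or 7. On the upward-sloping branch, x* = 7.
Check: AVC at x = 7 is ¥38 ≤ P, so revenue covers variable cost.
Profit = P·x − TC = 108·7 − 679 = ¥77.

Produce at x = 7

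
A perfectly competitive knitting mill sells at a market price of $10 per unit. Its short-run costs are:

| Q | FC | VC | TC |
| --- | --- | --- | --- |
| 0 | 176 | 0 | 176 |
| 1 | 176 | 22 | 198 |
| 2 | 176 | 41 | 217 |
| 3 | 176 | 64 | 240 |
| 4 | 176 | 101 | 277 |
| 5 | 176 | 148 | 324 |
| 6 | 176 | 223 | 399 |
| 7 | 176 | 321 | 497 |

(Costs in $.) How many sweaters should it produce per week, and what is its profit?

Profit at each row (π = 10Q − TC): Q=0: -176; Q=1: -188; Q=2: -197; Q=3: -210; Q=4: -237; Q=5: -274; Q=6: -339; Q=7: -427.
Profit is highest at Q = 0. Equivalently, the lowest AVC in the table is 41/2 ≈ $20.50 at Q = 2, and P = $10 falls below it — price never covers variable cost, so the firm shuts down and loses only its fixed cost.

Q = 0 (shut down); profit = -$176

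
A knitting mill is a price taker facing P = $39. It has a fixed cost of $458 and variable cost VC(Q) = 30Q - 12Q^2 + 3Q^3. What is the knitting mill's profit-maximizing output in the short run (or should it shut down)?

Produce at Q = 3

Variable cost is VC = 30Q - 12Q^2 + 3Q^3, so AVC = VC/Q = 30 - 12Q + 3Q^2 and MC = dTC/dQ = 30 - 24Q + 9Q^2.
AVC hits its minimum where MC = AVC, at Q = 2, giving min AVC = 30 - 12·2 + 3·2^2 = $18.
Because $39 ≥ $18, revenue can cover variable cost; the firm operates.
Set P = MC: 39 = 30 - 24Q + 9Q^2 → -9 - 24Q + 9Q^2 = 0. The roots are Q = -1/3 and Q = 3; the profit-maximizing output is on the rising part of MC, so Q* = 3.
Check: AVC at Q = 3 is $21 ≤ P, so revenue covers variable cost.
Profit = P·Q − TC = 39·3 − 521 = -$404, a loss, but smaller than the $458 fixed cost the firm would lose by shutting down.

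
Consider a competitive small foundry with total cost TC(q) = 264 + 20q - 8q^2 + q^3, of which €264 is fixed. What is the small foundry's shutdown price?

Short-run supply begins at min AVC. From VC = 20q - 8q^2 + q^3, AVC = 20 - 8q + q^2.
dAVC/dq = -8 + 2q = 0 gives q = 4. min AVC = 20 - 8·4 + 4^2 = 4.
For P < €4 the firm produces nothing.

€4 per unit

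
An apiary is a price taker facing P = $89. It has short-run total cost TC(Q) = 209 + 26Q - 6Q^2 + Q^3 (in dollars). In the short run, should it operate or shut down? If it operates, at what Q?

Strip out fixed cost: VC = 26Q - 6Q^2 + Q^3. Then AVC = 26 - 6Q + Q^2 and MC = 26 - 12Q + 3Q^2.
The AVC parabola has its vertex at Q = 6/2 = 3, where AVC = 26 - 6·3 + 3^2 = $17.
Because $89 ≥ $17, revenue can cover variable cost; the firm operates.
Set P = MC: 89 = 26 - 12Q + 3Q^2 → -63 - 12Q + 3Q^2 = 0. The roots are Q = -3 and Q = 7; the profit-maximizing output is on the rising part of MC, so Q* = 7.
Check: AVC at Q = 7 is $33 ≤ P, so revenue covers variable cost.
Profit = P·Q − TC = 89·7 − 440 = $183.

Produce at Q = 7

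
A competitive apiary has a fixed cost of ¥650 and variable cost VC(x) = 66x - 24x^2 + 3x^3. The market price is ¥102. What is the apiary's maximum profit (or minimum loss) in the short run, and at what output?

AVC = 66 - 24x + 3x^2; min AVC = ¥18 at x = 4. Since P = ¥102 ≥ min AVC, the firm produces.
MC = 66 - 48x + 9x^2. Setting P = MC and taking the root on the rising branch gives x* = 6.
TR = 102·6 = 612. TC = 650 + 180 = 830. Profit = 612 − 830 = -¥218.
Shutting down would mean losing the fixed cost of ¥650, so operating at a loss of ¥218 is better by ¥432.

Profit = -¥218 at x = 6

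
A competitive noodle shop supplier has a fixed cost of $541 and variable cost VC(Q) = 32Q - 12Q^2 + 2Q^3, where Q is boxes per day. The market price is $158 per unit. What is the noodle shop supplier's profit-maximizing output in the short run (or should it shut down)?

From TC, MC = TC'(Q) = 32 - 24Q + 6Q^2 and AVC = VC/Q = 32 - 12Q + 2Q^2.
AVC is minimized where dAVC/dQ = -12 + 4Q = 0, at Q = 3; min AVC = 32 - 12·3 + 2·3^2 = $14.
P = $158 exceeds min AVC = $14, so the firm stays open.
Set P = MC: 158 = 32 - 24Q + 6Q^2 → -126 - 24Q + 6Q^2 = 0. The roots are Q = -3 and Q = 7; the profit-maximizing output is on the rising part of MC, so Q* = 7.
Check: AVC at Q = 7 is $46 ≤ P, so revenue covers variable cost.
Profit = P·Q − TC = 158·7 − 863 = $243.

Produce at Q = 7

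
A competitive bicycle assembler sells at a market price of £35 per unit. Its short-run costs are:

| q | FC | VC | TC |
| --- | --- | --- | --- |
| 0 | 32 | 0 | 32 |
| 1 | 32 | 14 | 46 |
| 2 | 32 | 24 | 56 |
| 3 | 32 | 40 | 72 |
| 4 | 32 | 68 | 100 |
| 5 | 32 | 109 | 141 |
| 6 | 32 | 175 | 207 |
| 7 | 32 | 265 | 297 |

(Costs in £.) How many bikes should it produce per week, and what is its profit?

q = 4; profit = £40

Profit at each row (π = 35q − TC): q=0: -32; q=1: -11; q=2: 14; q=3: 33; q=4: 40; q=5: 34; q=6: 3; q=7: -52.
Profit is maximized at q = 4. AVC there is 68/4 = £17 ≤ P, so producing beats shutting down (which would give -£32).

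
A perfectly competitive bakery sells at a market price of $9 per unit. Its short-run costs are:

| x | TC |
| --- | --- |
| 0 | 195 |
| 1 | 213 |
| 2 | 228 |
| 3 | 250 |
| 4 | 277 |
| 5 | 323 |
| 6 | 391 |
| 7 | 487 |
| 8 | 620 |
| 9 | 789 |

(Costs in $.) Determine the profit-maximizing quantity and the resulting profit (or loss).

x = 0 (shut down); profit = -$195

Tabulate TR − TC: x=0: -195; x=1: -204; x=2: -210; x=3: -223; x=4: -241; x=5: -278; x=6: -337; x=7: -424; x=8: -548; x=9: -708.
Profit is highest at x = 0. Equivalently, the lowest AVC in the table is 33/2 ≈ $16.50 at x = 2, and P = $9 falls below it — price never covers variable cost, so the firm shuts down and loses only its fixed cost.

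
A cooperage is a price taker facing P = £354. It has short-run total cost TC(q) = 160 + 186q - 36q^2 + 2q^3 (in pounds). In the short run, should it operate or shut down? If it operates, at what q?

Strip out fixed cost: VC = 186q - 36q^2 + 2q^3. Then AVC = 186 - 36q + 2q^2 and MC = 186 - 72q + 6q^2.
AVC is minimized where dAVC/dq = -36 + 4q = 0, at q = 9; min AVC = 186 - 36·9 + 2·9^2 = £24.
Since P = £354 ≥ min AVC = £24, price covers variable cost and the firm should produce.
Set P = MC: 354 = 186 - 72q + 6q^2 → -168 - 72q + 6q^2 = 0. The roots are q = -2 and q = 14; the profit-maximizing output is on the rising part of MC, so q* = 14.
Check: AVC at q = 14 is £74 ≤ P, so revenue covers variable cost.
Profit = P·q − TC = 354·14 − 1196 = £3760.

Produce at q = 14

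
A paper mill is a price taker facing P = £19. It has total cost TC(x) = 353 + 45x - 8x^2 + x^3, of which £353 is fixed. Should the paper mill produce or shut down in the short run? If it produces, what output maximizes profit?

Shut down

Strip out fixed cost: VC = 45x - 8x^2 + x^3. Then AVC = 45 - 8x + x^2 and MC = 45 - 16x + 3x^2.
The AVC parabola has its vertex at x = 8/2 = 4, where AVC = 45 - 8·4 + 4^2 = £29.
Since P = £19 < min AVC = £29, price fails to cover variable cost at any output.
Shutting down limits the loss to fixed cost, £353.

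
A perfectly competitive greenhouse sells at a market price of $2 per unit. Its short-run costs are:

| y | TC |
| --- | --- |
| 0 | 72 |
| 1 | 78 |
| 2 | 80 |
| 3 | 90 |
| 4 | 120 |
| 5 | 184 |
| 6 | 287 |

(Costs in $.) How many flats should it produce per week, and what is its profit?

y = 0 (shut down); profit = -$72

Profit at each row (π = 2y − TC): y=0: -72; y=1: -76; y=2: -76; y=3: -84; y=4: -112; y=5: -174; y=6: -275.
Profit is highest at y = 0. Equivalently, the lowest AVC in the table is 8/2 ≈ $4 at y = 2, and P = $2 falls below it — price never covers variable cost, so the firm shuts down and loses only its fixed cost.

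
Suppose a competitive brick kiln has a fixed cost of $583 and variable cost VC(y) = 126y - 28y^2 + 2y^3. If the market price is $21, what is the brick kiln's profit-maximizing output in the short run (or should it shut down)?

From TC, MC = TC'(y) = 126 - 56y + 6y^2 and AVC = VC/y = 126 - 28y + 2y^2.
AVC is minimized where dAVC/dy = -28 + 4y = 0, at y = 7; min AVC = 126 - 28·7 + 2·7^2 = $28.
P = $21 lies below min AVC = $28; no output level covers variable cost.
The firm minimizes its loss by shutting down and losing only its fixed cost of $583.

Shut down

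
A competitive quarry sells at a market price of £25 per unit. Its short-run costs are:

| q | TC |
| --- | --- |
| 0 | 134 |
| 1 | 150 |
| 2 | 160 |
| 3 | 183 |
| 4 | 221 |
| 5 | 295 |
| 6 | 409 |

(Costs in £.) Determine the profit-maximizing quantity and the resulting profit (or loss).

Compute π = P·q − TC at each output: q=0: -134; q=1: -125; q=2: -110; q=3: -108; q=4: -121; q=5: -170; q=6: -259.
Profit is maximized at q = 3. AVC there is 49/3 = £16.33 ≤ P, so producing beats shutting down (which would give -£134).

q = 3; profit = -£108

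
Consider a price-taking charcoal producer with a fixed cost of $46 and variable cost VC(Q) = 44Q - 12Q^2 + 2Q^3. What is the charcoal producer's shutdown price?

The shutdown price is the minimum of AVC. VC = 44Q - 12Q^2 + 2Q^3, so AVC = 44 - 12Q + 2Q^2.
dAVC/dQ = -12 + 4Q = 0 gives Q = 3. min AVC = 44 - 12·3 + 2·3^2 = 26.
So the shutdown price is $26.

$26 per unit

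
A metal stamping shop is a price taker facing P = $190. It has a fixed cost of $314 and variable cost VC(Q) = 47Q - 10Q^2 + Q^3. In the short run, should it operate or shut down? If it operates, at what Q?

Strip out fixed cost: VC = 47Q - 10Q^2 + Q^3. Then AVC = 47 - 10Q + Q^2 and MC = 47 - 20Q + 3Q^2.
AVC is minimized where dAVC/dQ = -10 + 2Q = 0, at Q = 5; min AVC = 47 - 10·5 + 5^2 = $22.
P = $190 exceeds min AVC = $22, so the firm stays open.
Solving P = MC: -143 - 20Q + 3Q^2 = 0 ⇒ Q = -13/3 or 11. On the upward-sloping branch, Q* = 11.
Check: AVC at Q = 11 is $58 ≤ P, so revenue covers variable cost.
Profit = P·Q − TC = 190·11 − 952 = $1138.

Produce at Q = 11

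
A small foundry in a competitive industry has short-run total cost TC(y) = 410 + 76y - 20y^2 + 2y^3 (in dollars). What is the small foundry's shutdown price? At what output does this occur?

The shutdown price is the minimum of AVC. VC = 76y - 20y^2 + 2y^3, so AVC = 76 - 20y + 2y^2.
dAVC/dy = -20 + 4y = 0 gives y = 5. min AVC = 76 - 20·5 + 2·5^2 = 26.
The firm shuts down for any P below $26.

$26 per unit, at y = 5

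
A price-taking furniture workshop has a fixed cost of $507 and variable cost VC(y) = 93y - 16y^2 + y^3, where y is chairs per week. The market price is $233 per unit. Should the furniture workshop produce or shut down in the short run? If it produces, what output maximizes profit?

Produce at y = 14

Variable cost is VC = 93y - 16y^2 + y^3, so AVC = VC/y = 93 - 16y + y^2 and MC = dTC/dy = 93 - 32y + 3y^2.
AVC hits its minimum where MC = AVC, at y = 8, giving min AVC = 93 - 16·8 + 8^2 = $29.
Since P = $233 ≥ min AVC = $29, price covers variable cost and the firm should produce.
Set P = MC: 233 = 93 - 32y + 3y^2 → -140 - 32y + 3y^2 = 0. The roots are y = -10/3 and y = 14; the profit-maximizing output is on the rising part of MC, so y* = 14.
Check: AVC at y = 14 is $65 ≤ P, so revenue covers variable cost.
Profit = P·y − TC = 233·14 − 1417 = $1845.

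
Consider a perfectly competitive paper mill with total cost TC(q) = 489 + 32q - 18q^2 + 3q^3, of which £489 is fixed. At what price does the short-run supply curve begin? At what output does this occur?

The shutdown price is the minimum of AVC. VC = 32q - 18q^2 + 3q^3, so AVC = 32 - 18q + 3q^2.
dAVC/dq = -18 + 6q = 0 gives q = 3. min AVC = 32 - 18·3 + 3·3^2 = 5.
So the shutdown price is £5.

£5 per unit, at q = 3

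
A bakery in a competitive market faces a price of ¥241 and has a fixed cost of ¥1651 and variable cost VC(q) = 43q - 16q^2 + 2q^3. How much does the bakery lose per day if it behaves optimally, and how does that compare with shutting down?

AVC = 43 - 16q + 2q^2; min AVC = ¥11 at q = 4. Since P = ¥241 ≥ min AVC, the firm produces.
MC = 43 - 32q + 6q^2. Setting P = MC and taking the root on the rising branch gives q* = 9.
TR = 241·9 = 2169. TC = 1651 + 549 = 2200. Profit = 2169 − 2200 = -¥31.
By producing, the firm covers all variable cost plus ¥1620 of fixed cost; shutting down would lose the full ¥1651.

Profit = -¥31 at q = 9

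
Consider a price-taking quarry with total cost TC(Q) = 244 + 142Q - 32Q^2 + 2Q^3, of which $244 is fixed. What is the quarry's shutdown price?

Short-run supply begins at min AVC. From VC = 142Q - 32Q^2 + 2Q^3, AVC = 142 - 32Q + 2Q^2.
At the minimum of AVC, MC = AVC. MC = 142 - 64Q + 6Q^2; setting MC = AVC gives 4Q^2 - 32Q = 0, so Q = 8. min AVC = 14.
So the shutdown price is $14.

$14 per unit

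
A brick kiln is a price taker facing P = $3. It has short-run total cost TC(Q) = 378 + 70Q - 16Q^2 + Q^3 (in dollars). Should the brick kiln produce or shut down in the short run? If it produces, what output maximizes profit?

Shut down

Strip out fixed cost: VC = 70Q - 16Q^2 + Q^3. Then AVC = 70 - 16Q + Q^2 and MC = 70 - 32Q + 3Q^2.
AVC hits its minimum where MC = AVC, at Q = 8, giving min AVC = 70 - 16·8 + 8^2 = $6.
With P < min AVC ($3 < $6), every unit sold adds to the loss.
Shutting down limits the loss to fixed cost, $378.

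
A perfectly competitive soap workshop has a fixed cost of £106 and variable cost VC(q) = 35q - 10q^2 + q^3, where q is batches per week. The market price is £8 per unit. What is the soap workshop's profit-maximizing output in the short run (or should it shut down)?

From TC, MC = TC'(q) = 35 - 20q + 3q^2 and AVC = VC/q = 35 - 10q + q^2.
AVC is minimized where dAVC/dq = -10 + 2q = 0, at q = 5; min AVC = 35 - 10·5 + 5^2 = £10.
With P < min AVC (£8 < £10), every unit sold adds to the loss.
Best response: produce nothing and absorb the £106 fixed cost.

Shut down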